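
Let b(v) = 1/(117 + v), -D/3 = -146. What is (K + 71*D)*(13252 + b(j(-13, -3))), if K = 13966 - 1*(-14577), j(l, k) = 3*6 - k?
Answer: 109070089057/138 ≈ 7.9036e+8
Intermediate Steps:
D = 438 (D = -3*(-146) = 438)
j(l, k) = 18 - k
K = 28543 (K = 13966 + 14577 = 28543)
(K + 71*D)*(13252 + b(j(-13, -3))) = (28543 + 71*438)*(13252 + 1/(117 + (18 - 1*(-3)))) = (28543 + 31098)*(13252 + 1/(117 + (18 + 3))) = 59641*(13252 + 1/(117 + 21)) = 59641*(13252 + 1/138) = 59641*(1828777/138) = 109070089057/138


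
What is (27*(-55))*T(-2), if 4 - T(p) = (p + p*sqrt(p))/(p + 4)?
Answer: -7425 - 1485*I*sqrt(2) ≈ -7425.0 - 2100.1*I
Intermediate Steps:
T(p) = 4 - (p + p**(3/2))/(4 + p) (T(p) = 4 - (p + p*sqrt(p))/(p + 4) = 4 - (p + p**(3/2))/(4 + p))
(27*(-55))*T(-2) = (27*(-55))*((16 - (-2)**(3/2) + 3*(-2))/(4 - 2)) = -1485*(16 - (-2)*I*sqrt(2) - 6)/2 = -1485*(16 + 2*I*sqrt(2) - 6)/2 = -1485*(10 + 2*I*sqrt(2))/2 = -1485*(5 + I*sqrt(2)) = -7425 - 1485*I*sqrt(2)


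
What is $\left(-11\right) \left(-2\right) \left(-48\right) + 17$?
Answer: $-1039$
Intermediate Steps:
$\left(-11\right) \left(-2\right) \left(-48\right) + 17 = 22 \left(-48\right) + 17 = -1056 + 17 = -1039$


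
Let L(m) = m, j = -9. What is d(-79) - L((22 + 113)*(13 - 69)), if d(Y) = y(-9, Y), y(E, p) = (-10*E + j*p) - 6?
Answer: 8355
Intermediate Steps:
y(E, p) = -6 - 10*E - 9*p (y(E, p) = (-10*E - 9*p) - 6 = -6 - 10*E - 9*p)
d(Y) = 84 - 9*Y (d(Y) = -6 - 10*(-9) - 9*Y = -6 + 90 - 9*Y = 84 - 9*Y)
d(-79) - L((22 + 113)*(13 - 69)) = (84 - 9*(-79)) - (22 + 113)*(13 - 69) = (84 + 711) - 135*(-56) = 795 - 1*(-7560) = 795 + 7560 = 8355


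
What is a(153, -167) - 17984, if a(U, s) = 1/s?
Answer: -3003329/167 ≈ -17984.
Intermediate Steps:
a(153, -167) - 17984 = 1/(-167) - 17984 = -1/167 - 17984 = -3003329/167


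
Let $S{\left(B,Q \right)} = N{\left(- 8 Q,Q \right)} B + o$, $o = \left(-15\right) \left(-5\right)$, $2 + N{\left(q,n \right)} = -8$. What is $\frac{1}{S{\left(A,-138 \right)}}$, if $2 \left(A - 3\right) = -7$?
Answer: $\frac{1}{80} \approx 0.0125$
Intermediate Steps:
$N{\left(q,n \right)} = -10$ ($N{\left(q,n \right)} = -2 - 8 = -10$)
$A = - \frac{1}{2}$ ($A = 3 + \frac{1}{2} \left(-7\right) = 3 - \frac{7}{2} = - \frac{1}{2} \approx -0.5$)
$o = 75$
$S{\left(B,Q \right)} = 75 - 10 B$ ($S{\left(B,Q \right)} = - 10 B + 75 = 75 - 10 B$)
$\frac{1}{S{\left(A,-138 \right)}} = \frac{1}{75 - -5} = \frac{1}{75 + 5} = \frac{1}{80}$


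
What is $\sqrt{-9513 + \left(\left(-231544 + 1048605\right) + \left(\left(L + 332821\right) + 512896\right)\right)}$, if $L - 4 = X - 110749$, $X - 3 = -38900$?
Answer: $\sqrt{1503623} \approx 1226.2$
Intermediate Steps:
$X = -38897$ ($X = 3 - 38900 = -38897$)
$L = -149642$ ($L = 4 - 149646 = -149642$)
$\sqrt{-9513 + \left(\left(-231544 + 1048605\right) + \left(\left(L + 332821\right) + 512896\right)\right)} = \sqrt{-9513 + \left(\left(-231544 + 1048605\right) + \left(\left(-149642 + 332821\right) + 512896\right)\right)} = \sqrt{-9513 + \left(817061 + \left(183179 + 512896\right)\right)} = \sqrt{-9513 + \left(817061 + 696075\right)} = \sqrt{-9513 + 1513136} = \sqrt{1503623}$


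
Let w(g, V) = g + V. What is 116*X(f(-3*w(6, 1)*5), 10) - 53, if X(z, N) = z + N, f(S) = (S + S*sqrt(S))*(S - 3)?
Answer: 1316547 + 1315440*I*sqrt(105) ≈ 1.3165e+6 + 1.3479e+7*I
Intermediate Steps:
w(g, V) = V + g
f(S) = (-3 + S)*(S + S**(3/2)) (f(S) = (S + S**(3/2))*(-3 + S) = (-3 + S)*(S + S**(3/2)))
X(z, N) = N + z
116*X(f(-3*w(6, 1)*5), 10) - 53 = 116*(10 + ((-3*(1 + 6)*5)**2 + (-3*(1 + 6)*5)**(5/2) - 3*(-3*(1 + 6))*5 - 3*5*sqrt(5)*(-3*I*sqrt(3)*(1 + 6)**(3/2)))) - 53 = 116*(10 + ((-3*7*5)**2 + (-3*7*5)**(5/2) - 3*(-3*7)*5 - 3*5*sqrt(5)*(-21*I*sqrt(21)))) - 53 = 116*(10 + ((-21*5)**2 + (-21*5)**(5/2) - (-63)*5 - 3*(-105*I*sqrt(105)))) - 53 = 116*(10 + ((-105)**2 + (-105)**(5/2) - 3*(-105) - (-315)*I*sqrt(105))) - 53 = 116*(10 + (11025 + 11025*I*sqrt(105) + 315 - (-315)*I*sqrt(105))) - 53 = 116*(10 + (11025 + 11025*I*sqrt(105) + 315 + 315*I*sqrt(105))) - 53 = 116*(10 + (11340 + 11340*I*sqrt(105))) - 53 = 116*(11350 + 11340*I*sqrt(105)) - 53 = (1316600 + 1315440*I*sqrt(105)) - 53 = 1316547 + 1315440*I*sqrt(105)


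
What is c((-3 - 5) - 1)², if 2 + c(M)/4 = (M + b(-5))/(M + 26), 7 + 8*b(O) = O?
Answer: 31684/289 ≈ 109.63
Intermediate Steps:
b(O) = -7/8 + O/8
c(M) = -8 + 4*(-3/2 + M)/(26 + M) (c(M) = -8 + 4*((M + (-7/8 + (⅛)*(-5)))/(M + 26)) = -8 + 4*((M + (-7/8 - 5/8))/(26 + M)) = -8 + 4*((M - 3/2)/(26 + M)) = -8 + 4*((-3/2 + M)/(26 + M)) = -8 + 4*(-3/2 + M)/(26 + M))
c((-3 - 5) - 1)² = (2*(-107 - 2*((-3 - 5) - 1))/(26 + ((-3 - 5) - 1)))² = (2*(-107 - 2*(-8 - 1))/(26 + (-8 - 1)))² = (2*(-107 - 2*(-9))/(26 - 9))² = (2*(-107 + 18)/17)² = (2*(1/17)*(-89))² = (-178/17)² = 31684/289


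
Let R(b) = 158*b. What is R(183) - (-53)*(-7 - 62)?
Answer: 25257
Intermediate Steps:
R(183) - (-53)*(-7 - 62) = 158*183 - (-53)*(-7 - 62) = 28914 - (-53)*(-69) = 28914 - 1*3657 = 28914 - 3657 = 25257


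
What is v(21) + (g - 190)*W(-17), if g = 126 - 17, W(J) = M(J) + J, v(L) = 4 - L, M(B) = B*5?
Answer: 8245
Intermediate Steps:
M(B) = 5*B
W(J) = 6*J (W(J) = 5*J + J = 6*J)
g = 109
v(21) + (g - 190)*W(-17) = (4 - 1*21) + (109 - 190)*(6*(-17)) = (4 - 21) - 81*(-102) = -17 + 8262 = 8245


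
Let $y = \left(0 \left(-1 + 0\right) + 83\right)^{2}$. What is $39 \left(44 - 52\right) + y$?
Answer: $6577$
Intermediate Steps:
$y = 6889$ ($y = \left(0 \left(-1\right) + 83\right)^{2} = \left(0 + 83\right)^{2} = 83^{2} = 6889$)
$39 \left(44 - 52\right) + y = 39 \left(44 - 52\right) + 6889 = 39 \left(-8\right) + 6889 = -312 + 6889 = 6577$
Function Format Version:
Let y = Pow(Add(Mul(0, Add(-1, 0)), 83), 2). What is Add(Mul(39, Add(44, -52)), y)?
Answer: 6577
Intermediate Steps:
y = 6889 (y = Pow(Add(Mul(0, -1), 83), 2) = Pow(Add(0, 83), 2) = Pow(83, 2) = 6889)
Add(Mul(39, Add(44, -52)), y) = Add(Mul(39, Add(44, -52)), 6889) = Add(Mul(39, -8), 6889) = Add(-312, 6889) = 6577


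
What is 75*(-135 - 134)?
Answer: -20175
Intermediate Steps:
75*(-135 - 134) = 75*(-269) = -20175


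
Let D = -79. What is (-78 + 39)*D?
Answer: 3081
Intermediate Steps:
(-78 + 39)*D = (-78 + 39)*(-79) = -39*(-79) = 3081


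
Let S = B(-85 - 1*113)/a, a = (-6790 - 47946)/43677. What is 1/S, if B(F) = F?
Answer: 2488/393093 ≈ 0.0063293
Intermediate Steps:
a = -54736/43677 (a = -54736*1/43677 = -54736/43677 ≈ -1.2532)
S = 393093/2488 (S = (-85 - 1*113)/(-54736/43677) = (-85 - 113)*(-43677/54736) = -198*(-43677/54736) = 393093/2488 ≈ 158.00)
1/S = 1/(393093/2488) = 2488/393093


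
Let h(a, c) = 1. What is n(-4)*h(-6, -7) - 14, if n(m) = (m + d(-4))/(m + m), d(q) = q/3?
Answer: -40/3 ≈ -13.333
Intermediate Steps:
d(q) = q/3 (d(q) = q*(1/3) = q/3)
n(m) = (-4/3 + m)/(2*m) (n(m) = (m + (1/3)*(-4))/(m + m) = (m - 4/3)/((2*m)) = (-4/3 + m)*(1/(2*m)) = (-4/3 + m)/(2*m))
n(-4)*h(-6, -7) - 14 = ((1/6)*(-4 + 3*(-4))/(-4))*1 - 14 = ((1/6)*(-1/4)*(-4 - 12))*1 - 14 = ((1/6)*(-1/4)*(-16))*1 - 14 = (2/3)*1 - 14 = 2/3 - 14 = -40/3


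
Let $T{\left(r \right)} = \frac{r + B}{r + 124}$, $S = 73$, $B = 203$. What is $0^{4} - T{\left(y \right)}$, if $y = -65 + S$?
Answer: $- \frac{211}{132} \approx -1.5985$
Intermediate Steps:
$y = 8$ ($y = -65 + 73 = 8$)
$T{\left(r \right)} = \frac{203 + r}{124 + r}$ ($T{\left(r \right)} = \frac{r + 203}{r + 124} = \frac{203 + r}{124 + r}$)
$0^{4} - T{\left(y \right)} = 0^{4} - \frac{203 + 8}{124 + 8} = 0 - \frac{1}{132} \cdot 211 = 0 - \frac{211}{132} = - \frac{211}{132}$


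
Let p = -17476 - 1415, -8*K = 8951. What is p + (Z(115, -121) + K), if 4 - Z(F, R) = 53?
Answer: -160471/8 ≈ -20059.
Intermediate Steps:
Z(F, R) = -49 (Z(F, R) = 4 - 1*53 = 4 - 53 = -49)
K = -8951/8 (K = -1/8*8951 = -8951/8 ≈ -1118.9)
p = -18891
p + (Z(115, -121) + K) = -18891 + (-49 - 8951/8) = -18891 - 9343/8 = -160471/8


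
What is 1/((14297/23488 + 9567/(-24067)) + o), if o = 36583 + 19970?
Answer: 565285696/31968721342091 ≈ 1.7682e-5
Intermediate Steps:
o = 56553
1/((14297/23488 + 9567/(-24067)) + o) = 1/((14297/23488 + 9567/(-24067)) + 56553) = 1/((14297*(1/23488) + 9567*(-1/24067)) + 56553) = 1/((14297/23488 - 9567/24067) + 56553) = 1/(119376203/565285696 + 56553) = 1/(31968721342091/565285696) = 565285696/31968721342091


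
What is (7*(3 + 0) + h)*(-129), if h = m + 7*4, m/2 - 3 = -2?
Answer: -6579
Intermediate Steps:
m = 2 (m = 6 + 2*(-2) = 6 - 4 = 2)
h = 30 (h = 2 + 7*4 = 2 + 28 = 30)
(7*(3 + 0) + h)*(-129) = (7*(3 + 0) + 30)*(-129) = (7*3 + 30)*(-129) = (21 + 30)*(-129) = 51*(-129) = -6579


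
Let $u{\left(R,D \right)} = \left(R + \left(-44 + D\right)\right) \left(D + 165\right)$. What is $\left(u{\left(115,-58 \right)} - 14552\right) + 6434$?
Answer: $-6727$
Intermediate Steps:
$u{\left(R,D \right)} = \left(165 + D\right) \left(-44 + D + R\right)$ ($u{\left(R,D \right)} = \left(-44 + D + R\right) \left(165 + D\right) = \left(165 + D\right) \left(-44 + D + R\right)$)
$\left(u{\left(115,-58 \right)} - 14552\right) + 6434 = \left(\left(-7260 + \left(-58\right)^{2} + 121 \left(-58\right) + 165 \cdot 115 - 6670\right) - 14552\right) + 6434 = \left(\left(-7260 + 3364 - 7018 + 18975 - 6670\right) - 14552\right) + 6434 = \left(1391 - 14552\right) + 6434 = -13161 + 6434 = -6727$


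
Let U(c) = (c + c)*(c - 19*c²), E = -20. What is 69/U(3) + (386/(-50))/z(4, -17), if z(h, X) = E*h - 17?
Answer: 9073/814800 ≈ 0.011135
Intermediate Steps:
z(h, X) = -17 - 20*h (z(h, X) = -20*h - 17 = -17 - 20*h)
U(c) = 2*c*(c - 19*c²) (U(c) = (2*c)*(c - 19*c²) = 2*c*(c - 19*c²))
69/U(3) + (386/(-50))/z(4, -17) = 69/((3²*(2 - 38*3))) + (386/(-50))/(-17 - 20*4) = 69/((9*(2 - 114))) + (386*(-1/50))/(-17 - 80) = 69/((9*(-112))) - 193/25/(-97) = 69/(-1008) - 193/25*(-1/97) = 69*(-1/1008) + 193/2425 = -23/336 + 193/2425 = 9073/814800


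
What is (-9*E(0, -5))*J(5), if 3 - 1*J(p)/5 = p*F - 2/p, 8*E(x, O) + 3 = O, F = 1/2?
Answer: 81/2 ≈ 40.500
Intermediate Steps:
F = ½ ≈ 0.50000
E(x, O) = -3/8 + O/8
J(p) = 15 + 10/p - 5*p/2 (J(p) = 15 - 5*(p*(½) - 2/p) = 15 - 5*(p/2 - 2/p) = 15 + (10/p - 5*p/2) = 15 + 10/p - 5*p/2)
(-9*E(0, -5))*J(5) = (-9*(-3/8 + (⅛)*(-5)))*(15 + 10/5 - 5/2*5) = (-9*(-3/8 - 5/8))*(15 + 10*(⅕) - 25/2) = (-9*(-1))*(15 + 2 - 25/2) = 9*(9/2) = 81/2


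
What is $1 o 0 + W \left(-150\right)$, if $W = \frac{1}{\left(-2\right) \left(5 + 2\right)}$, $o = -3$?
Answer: $\frac{75}{7} \approx 10.714$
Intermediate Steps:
$W = - \frac{1}{14}$ ($W = \frac{1}{\left(-2\right) 7} = \frac{1}{-14} = - \frac{1}{14} \approx -0.071429$)
$1 o 0 + W \left(-150\right) = 1 \left(-3\right) 0 - - \frac{75}{7} = \left(-3\right) 0 + \frac{75}{7} = 0 + \frac{75}{7} = \frac{75}{7}$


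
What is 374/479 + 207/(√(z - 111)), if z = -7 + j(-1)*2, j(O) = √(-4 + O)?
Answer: 374/479 + 207*√2/(2*√(-59 + I*√5)) ≈ 1.1416 - 19.046*I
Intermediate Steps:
z = -7 + 2*I*√5 (z = -7 + √(-4 - 1)*2 = -7 + √(-5)*2 = -7 + (I*√5)*2 = -7 + 2*I*√5 ≈ -7.0 + 4.4721*I)
374/479 + 207/(√(z - 111)) = 374/479 + 207/(√((-7 + 2*I*√5) - 111)) = 374*(1/479) + 207/(√(-118 + 2*I*√5)) = 374/479 + 207/√(-118 + 2*I*√5)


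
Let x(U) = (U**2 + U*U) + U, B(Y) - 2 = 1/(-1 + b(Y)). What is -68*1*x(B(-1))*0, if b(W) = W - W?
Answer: 0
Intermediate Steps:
b(W) = 0
B(Y) = 1 (B(Y) = 2 + 1/(-1 + 0) = 2 + 1/(-1) = 2 - 1 = 1)
x(U) = U + 2*U**2 (x(U) = (U**2 + U**2) + U = 2*U**2 + U = U + 2*U**2)
-68*1*x(B(-1))*0 = -68*1*(1*(1 + 2*1))*0 = -68*1*(1*(1 + 2))*0 = -68*1*(1*3)*0 = -68*1*3*0 = -204*0 = -68*0 = 0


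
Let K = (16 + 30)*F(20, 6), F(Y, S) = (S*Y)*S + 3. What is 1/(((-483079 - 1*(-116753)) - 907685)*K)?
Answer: -1/42371057838 ≈ -2.3601e-11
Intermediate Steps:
F(Y, S) = 3 + Y*S² (F(Y, S) = Y*S² + 3 = 3 + Y*S²)
K = 33258 (K = (16 + 30)*(3 + 20*6²) = 46*(3 + 20*36) = 46*(3 + 720) = 46*723 = 33258)
1/(((-483079 - 1*(-116753)) - 907685)*K) = 1/((-483079 - 1*(-116753)) - 907685*33258) = (1/33258)/((-483079 + 116753) - 907685) = (1/33258)/(-366326 - 907685) = (1/33258)/(-1274011) = -1/1274011*1/33258 = -1/42371057838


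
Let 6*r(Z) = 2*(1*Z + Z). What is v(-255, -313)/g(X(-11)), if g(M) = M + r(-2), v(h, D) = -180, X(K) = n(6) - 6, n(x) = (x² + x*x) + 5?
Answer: -540/209 ≈ -2.5837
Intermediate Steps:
n(x) = 5 + 2*x² (n(x) = (x² + x²) + 5 = 2*x² + 5 = 5 + 2*x²)
X(K) = 71 (X(K) = (5 + 2*6²) - 6 = (5 + 2*36) - 6 = (5 + 72) - 6 = 77 - 6 = 71)
r(Z) = 2*Z/3 (r(Z) = (2*(1*Z + Z))/6 = (2*(Z + Z))/6 = (2*(2*Z))/6 = (4*Z)/6 = 2*Z/3)
g(M) = -4/3 + M (g(M) = M + (⅔)*(-2) = M - 4/3 = -4/3 + M)
v(-255, -313)/g(X(-11)) = -180/(-4/3 + 71) = -180/209/3 = -180*3/209 = -540/209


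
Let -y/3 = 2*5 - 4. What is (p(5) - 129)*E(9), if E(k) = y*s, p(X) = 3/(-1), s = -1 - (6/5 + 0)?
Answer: -26136/5 ≈ -5227.2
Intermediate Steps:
s = -11/5 (s = -1 - (6*(⅕) + 0) = -1 - (6/5 + 0) = -1 - 1*6/5 = -1 - 6/5 = -11/5 ≈ -2.2000)
y = -18 (y = -3*(2*5 - 4) = -3*(10 - 4) = -3*6 = -18)
p(X) = -3 (p(X) = 3*(-1) = -3)
E(k) = 198/5 (E(k) = -18*(-11/5) = 198/5)
(p(5) - 129)*E(9) = (-3 - 129)*(198/5) = -132*198/5 = -26136/5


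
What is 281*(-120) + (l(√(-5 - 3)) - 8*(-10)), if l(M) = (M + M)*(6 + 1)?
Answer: -33640 + 28*I*√2 ≈ -33640.0 + 39.598*I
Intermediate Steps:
l(M) = 14*M (l(M) = (2*M)*7 = 14*M)
281*(-120) + (l(√(-5 - 3)) - 8*(-10)) = 281*(-120) + (14*√(-5 - 3) - 8*(-10)) = -33720 + (14*√(-8) + 80) = -33720 + (14*(2*I*√2) + 80) = -33720 + (28*I*√2 + 80) = -33720 + (80 + 28*I*√2) = -33640 + 28*I*√2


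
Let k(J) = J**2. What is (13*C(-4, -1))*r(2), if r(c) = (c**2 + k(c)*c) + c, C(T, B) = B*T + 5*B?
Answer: -182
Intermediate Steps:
C(T, B) = 5*B + B*T
r(c) = c + c**2 + c**3 (r(c) = (c**2 + c**2*c) + c = (c**2 + c**3) + c = c + c**2 + c**3)
(13*C(-4, -1))*r(2) = (13*(-(5 - 4)))*(2*(1 + 2 + 2**2)) = (13*(-1*1))*(2*(1 + 2 + 4)) = (13*(-1))*(2*7) = -13*14 = -182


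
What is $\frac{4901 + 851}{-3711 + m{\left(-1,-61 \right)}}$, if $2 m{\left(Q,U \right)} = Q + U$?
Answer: $- \frac{2876}{1871} \approx -1.5371$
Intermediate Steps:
$m{\left(Q,U \right)} = \frac{Q}{2} + \frac{U}{2}$ ($m{\left(Q,U \right)} = \frac{Q + U}{2} = \frac{Q}{2} + \frac{U}{2}$)
$\frac{4901 + 851}{-3711 + m{\left(-1,-61 \right)}} = \frac{4901 + 851}{-3711 + \left(\frac{1}{2} \left(-1\right) + \frac{1}{2} \left(-61\right)\right)} = \frac{5752}{-3711 - 31} = \frac{5752}{-3742} = 5752 \left(- \frac{1}{3742}\right) = - \frac{2876}{1871}$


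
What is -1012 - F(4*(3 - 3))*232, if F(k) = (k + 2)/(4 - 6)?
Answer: -780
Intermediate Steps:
F(k) = -1 - k/2 (F(k) = (2 + k)/(-2) = (2 + k)*(-½) = -1 - k/2)
-1012 - F(4*(3 - 3))*232 = -1012 - (-1 - 2*(3 - 3))*232 = -1012 - (-1 - 2*0)*232 = -1012 - (-1 - ½*0)*232 = -1012 - (-1 + 0)*232 = -1012 - (-1)*232 = -1012 - 1*(-232) = -1012 + 232 = -780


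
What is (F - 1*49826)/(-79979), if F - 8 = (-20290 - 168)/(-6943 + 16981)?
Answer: 250046771/401414601 ≈ 0.62291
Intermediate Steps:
F = 29923/5019 (F = 8 + (-20290 - 168)/(-6943 + 16981) = 8 - 20458/10038 = 8 - 20458*1/10038 = 8 - 10229/5019 = 29923/5019 ≈ 5.9619)
(F - 1*49826)/(-79979) = (29923/5019 - 1*49826)/(-79979) = (29923/5019 - 49826)*(-1/79979) = -250046771/5019*(-1/79979) = 250046771/401414601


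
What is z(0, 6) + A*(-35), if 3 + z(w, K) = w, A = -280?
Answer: 9797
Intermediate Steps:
z(w, K) = -3 + w
z(0, 6) + A*(-35) = (-3 + 0) - 280*(-35) = -3 + 9800 = 9797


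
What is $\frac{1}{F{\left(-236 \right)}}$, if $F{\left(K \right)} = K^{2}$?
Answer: $\frac{1}{55696} \approx 1.7955 \cdot 10^{-5}$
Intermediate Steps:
$\frac{1}{F{\left(-236 \right)}} = \frac{1}{\left(-236\right)^{2}} = \frac{1}{55696}$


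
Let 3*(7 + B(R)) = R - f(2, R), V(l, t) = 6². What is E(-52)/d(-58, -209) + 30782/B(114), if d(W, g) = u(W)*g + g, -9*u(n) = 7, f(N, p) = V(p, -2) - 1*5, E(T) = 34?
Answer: 9645414/6479 ≈ 1488.7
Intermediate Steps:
V(l, t) = 36
f(N, p) = 31 (f(N, p) = 36 - 1*5 = 36 - 5 = 31)
u(n) = -7/9 (u(n) = -⅑*7 = -7/9)
d(W, g) = 2*g/9 (d(W, g) = -7*g/9 + g = 2*g/9)
B(R) = -52/3 + R/3 (B(R) = -7 + (R - 1*31)/3 = -7 + (R - 31)/3 = -7 + (-31 + R)/3 = -7 + (-31/3 + R/3) = -52/3 + R/3)
E(-52)/d(-58, -209) + 30782/B(114) = 34/(((2/9)*(-209))) + 30782/(-52/3 + (⅓)*114) = 34/(-418/9) + 30782/(-52/3 + 38) = 34*(-9/418) + 30782/(62/3) = -153/209 + 30782*(3/62) = -153/209 + 46173/31 = 9645414/6479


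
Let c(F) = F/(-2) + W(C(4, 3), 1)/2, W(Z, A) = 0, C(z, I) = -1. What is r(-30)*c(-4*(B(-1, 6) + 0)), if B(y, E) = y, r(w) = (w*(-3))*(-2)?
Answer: 360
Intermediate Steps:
r(w) = 6*w (r(w) = -3*w*(-2) = 6*w)
c(F) = -F/2 (c(F) = F/(-2) + 0/2 = F*(-½) + 0*(½) = -F/2 + 0 = -F/2)
r(-30)*c(-4*(B(-1, 6) + 0)) = (6*(-30))*(-(-2)*(-1 + 0)) = -(-90)*(-4*(-1)) = -(-90)*4 = -180*(-2) = 360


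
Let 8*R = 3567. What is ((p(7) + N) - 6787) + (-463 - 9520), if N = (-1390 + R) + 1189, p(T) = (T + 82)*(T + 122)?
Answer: -40353/8 ≈ -5044.1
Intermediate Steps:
R = 3567/8 (R = (1/8)*3567 = 3567/8 ≈ 445.88)
p(T) = (82 + T)*(122 + T)
N = 1959/8 (N = (-1390 + 3567/8) + 1189 = -7553/8 + 1189 = 1959/8 ≈ 244.88)
((p(7) + N) - 6787) + (-463 - 9520) = (((10004 + 7**2 + 204*7) + 1959/8) - 6787) + (-463 - 9520) = (((10004 + 49 + 1428) + 1959/8) - 6787) - 9983 = ((11481 + 1959/8) - 6787) - 9983 = (93807/8 - 6787) - 9983 = 39511/8 - 9983 = -40353/8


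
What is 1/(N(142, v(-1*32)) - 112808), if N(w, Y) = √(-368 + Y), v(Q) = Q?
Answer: -14101/1590705658 - 5*I/3181411316 ≈ -8.8646e-6 - 1.5716e-9*I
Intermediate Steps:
1/(N(142, v(-1*32)) - 112808) = 1/(√(-368 - 1*32) - 112808) = 1/(√(-368 - 32) - 112808) = 1/(√(-400) - 112808) = 1/(20*I - 112808) = 1/(-112808 + 20*I) = (-112808 - 20*I)/12725645264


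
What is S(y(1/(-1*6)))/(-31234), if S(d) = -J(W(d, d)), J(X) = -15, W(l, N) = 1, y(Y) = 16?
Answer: -15/31234 ≈ -0.00048025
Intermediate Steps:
S(d) = 15 (S(d) = -1*(-15) = 15)
S(y(1/(-1*6)))/(-31234) = 15/(-31234) = 15*(-1/31234) = -15/31234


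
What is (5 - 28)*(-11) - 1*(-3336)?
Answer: 3589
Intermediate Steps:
(5 - 28)*(-11) - 1*(-3336) = -23*(-11) + 3336 = 253 + 3336 = 3589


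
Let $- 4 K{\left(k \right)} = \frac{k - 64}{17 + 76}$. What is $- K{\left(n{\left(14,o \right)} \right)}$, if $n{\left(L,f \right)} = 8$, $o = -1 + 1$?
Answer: $- \frac{14}{93} \approx -0.15054$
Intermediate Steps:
$o = 0$
$K{\left(k \right)} = \frac{16}{93} - \frac{k}{372}$ ($K{\left(k \right)} = - \frac{\left(k - 64\right) \frac{1}{17 + 76}}{4} = - \frac{\left(-64 + k\right) \frac{1}{93}}{4} = - \frac{- \frac{64}{93} + \frac{k}{93}}{4} = \frac{16}{93} - \frac{k}{372}$)
$- K{\left(n{\left(14,o \right)} \right)} = - (\frac{16}{93} - \frac{2}{93}) = \left(-1\right) \frac{14}{93} = - \frac{14}{93}$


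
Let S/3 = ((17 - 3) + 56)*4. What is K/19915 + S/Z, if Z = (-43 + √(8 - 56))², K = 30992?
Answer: 2890944872/1462577515 + 41280*I*√3/514087 ≈ 1.9766 + 0.13908*I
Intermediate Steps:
Z = (-43 + 4*I*√3)² (Z = (-43 + √(-48))² = (-43 + 4*I*√3)² ≈ 1801.0 - 595.83*I)
S = 840 (S = 3*(((17 - 3) + 56)*4) = 3*((14 + 56)*4) = 3*(70*4) = 3*280 = 840)
K/19915 + S/Z = 30992/19915 + 840/(1801 - 344*I*√3)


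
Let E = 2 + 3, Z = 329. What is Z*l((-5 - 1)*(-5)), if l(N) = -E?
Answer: -1645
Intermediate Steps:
E = 5
l(N) = -5 (l(N) = -1*5 = -5)
Z*l((-5 - 1)*(-5)) = 329*(-5) = -1645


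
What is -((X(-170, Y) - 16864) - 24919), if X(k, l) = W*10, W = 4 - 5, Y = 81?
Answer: 41793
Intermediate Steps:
W = -1
X(k, l) = -10 (X(k, l) = -1*10 = -10)
-((X(-170, Y) - 16864) - 24919) = -((-10 - 16864) - 24919) = -(-16874 - 24919) = -1*(-41793) = 41793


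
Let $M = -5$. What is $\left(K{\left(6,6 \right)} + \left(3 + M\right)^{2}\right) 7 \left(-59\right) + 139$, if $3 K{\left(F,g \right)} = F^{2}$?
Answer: $-6469$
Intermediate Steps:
$K{\left(F,g \right)} = \frac{F^{2}}{3}$
$\left(K{\left(6,6 \right)} + \left(3 + M\right)^{2}\right) 7 \left(-59\right) + 139 = \left(\frac{6^{2}}{3} + \left(3 - 5\right)^{2}\right) 7 \left(-59\right) + 139 = \left(\frac{1}{3} \cdot 36 + \left(-2\right)^{2}\right) 7 \left(-59\right) + 139 = \left(12 + 4\right) 7 \left(-59\right) + 139 = 16 \cdot 7 \left(-59\right) + 139 = 112 \left(-59\right) + 139 = -6608 + 139 = -6469$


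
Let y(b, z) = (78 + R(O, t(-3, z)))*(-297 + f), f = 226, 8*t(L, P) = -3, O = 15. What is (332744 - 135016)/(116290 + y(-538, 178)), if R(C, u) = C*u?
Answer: 1581824/889211 ≈ 1.7789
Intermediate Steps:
t(L, P) = -3/8 (t(L, P) = (⅛)*(-3) = -3/8)
y(b, z) = -41109/8 (y(b, z) = (78 + 15*(-3/8))*(-297 + 226) = (78 - 45/8)*(-71) = (579/8)*(-71) = -41109/8)
(332744 - 135016)/(116290 + y(-538, 178)) = (332744 - 135016)/(116290 - 41109/8) = 197728/(889211/8) = 197728*(8/889211) = 1581824/889211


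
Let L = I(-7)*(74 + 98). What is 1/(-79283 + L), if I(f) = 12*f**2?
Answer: 1/21853 ≈ 4.5760e-5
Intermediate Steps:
L = 101136 (L = (12*(-7)**2)*(74 + 98) = (12*49)*172 = 588*172 = 101136)
1/(-79283 + L) = 1/(-79283 + 101136) = 1/21853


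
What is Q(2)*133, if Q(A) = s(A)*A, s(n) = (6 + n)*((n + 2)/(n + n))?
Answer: 2128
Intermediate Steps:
s(n) = (2 + n)*(6 + n)/(2*n) (s(n) = (6 + n)*((2 + n)/((2*n))) = (6 + n)*((2 + n)*(1/(2*n))) = (6 + n)*((2 + n)/(2*n)) = (2 + n)*(6 + n)/(2*n))
Q(A) = A*(4 + A/2 + 6/A) (Q(A) = (4 + A/2 + 6/A)*A = A*(4 + A/2 + 6/A))
Q(2)*133 = (6 + (½)*2*(8 + 2))*133 = (6 + (½)*2*10)*133 = (6 + 10)*133 = 16*133 = 2128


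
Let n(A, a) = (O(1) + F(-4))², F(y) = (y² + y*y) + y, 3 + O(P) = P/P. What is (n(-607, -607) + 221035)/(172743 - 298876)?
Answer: -31673/18019 ≈ -1.7578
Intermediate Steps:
O(P) = -2 (O(P) = -3 + P/P = -3 + 1 = -2)
F(y) = y + 2*y² (F(y) = (y² + y²) + y = 2*y² + y = y + 2*y²)
n(A, a) = 676 (n(A, a) = (-2 - 4*(1 + 2*(-4)))² = (-2 - 4*(1 - 8))² = (-2 - 4*(-7))² = (-2 + 28)² = 26² = 676)
(n(-607, -607) + 221035)/(172743 - 298876) = (676 + 221035)/(172743 - 298876) = 221711/(-126133) = 221711*(-1/126133) = -31673/18019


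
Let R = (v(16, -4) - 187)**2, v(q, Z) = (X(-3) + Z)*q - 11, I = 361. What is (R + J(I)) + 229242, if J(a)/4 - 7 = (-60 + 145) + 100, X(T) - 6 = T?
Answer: 275806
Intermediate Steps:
X(T) = 6 + T
J(a) = 768 (J(a) = 28 + 4*((-60 + 145) + 100) = 28 + 4*(85 + 100) = 28 + 4*185 = 28 + 740 = 768)
v(q, Z) = -11 + q*(3 + Z) (v(q, Z) = ((6 - 3) + Z)*q - 11 = (3 + Z)*q - 11 = q*(3 + Z) - 11 = -11 + q*(3 + Z))
R = 45796 (R = ((-11 + 3*16 - 4*16) - 187)**2 = ((-11 + 48 - 64) - 187)**2 = (-27 - 187)**2 = (-214)**2 = 45796)
(R + J(I)) + 229242 = (45796 + 768) + 229242 = 46564 + 229242 = 275806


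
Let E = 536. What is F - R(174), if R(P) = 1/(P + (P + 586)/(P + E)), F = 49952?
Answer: 620903289/12430 ≈ 49952.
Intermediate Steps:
R(P) = 1/(P + (586 + P)/(536 + P)) (R(P) = 1/(P + (P + 586)/(P + 536)) = 1/(P + (586 + P)/(536 + P)))
F - R(174) = 49952 - (536 + 174)/(586 + 174² + 537*174) = 49952 - 710/(586 + 30276 + 93438) = 49952 - 710/124300 = 49952 - 1*71/12430 = 49952 - 71/12430 = 620903289/12430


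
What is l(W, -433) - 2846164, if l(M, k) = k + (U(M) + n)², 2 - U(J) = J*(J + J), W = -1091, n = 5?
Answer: 5667039261428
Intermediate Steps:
U(J) = 2 - 2*J² (U(J) = 2 - J*(J + J) = 2 - J*2*J = 2 - 2*J²)
l(M, k) = k + (7 - 2*M²)² (l(M, k) = k + ((2 - 2*M²) + 5)² = k + (7 - 2*M²)²)
l(W, -433) - 2846164 = (-433 + (-7 + 2*(-1091)²)²) - 2846164 = (-433 + (-7 + 2*1190281)²) - 2846164 = (-433 + (-7 + 2380562)²) - 2846164 = (-433 + 2380555²) - 2846164 = (-433 + 5667042108025) - 2846164 = 5667042107592 - 2846164 = 5667039261428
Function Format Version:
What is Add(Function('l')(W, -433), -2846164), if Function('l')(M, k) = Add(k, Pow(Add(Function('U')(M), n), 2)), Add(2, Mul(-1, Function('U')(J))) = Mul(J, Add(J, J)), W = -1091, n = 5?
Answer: 5667039261428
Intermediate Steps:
Function('U')(J) = Add(2, Mul(-2, Pow(J, 2))) (Function('U')(J) = Add(2, Mul(-1, Mul(J, Add(J, J)))) = Add(2, Mul(-1, Mul(J, Mul(2, J)))) = Add(2, Mul(-1, Mul(2, Pow(J, 2)))) = Add(2, Mul(-2, Pow(J, 2))))
Function('l')(M, k) = Add(k, Pow(Add(7, Mul(-2, Pow(M, 2))), 2)) (Function('l')(M, k) = Add(k, Pow(Add(Add(2, Mul(-2, Pow(M, 2))), 5), 2)) = Add(k, Pow(Add(7, Mul(-2, Pow(M, 2))), 2)))
Add(Function('l')(W, -433), -2846164) = Add(Add(-433, Pow(Add(-7, Mul(2, Pow(-1091, 2))), 2)), -2846164) = Add(Add(-433, Pow(Add(-7, Mul(2, 1190281)), 2)), -2846164) = Add(Add(-433, Pow(Add(-7, 2380562), 2)), -2846164) = Add(Add(-433, Pow(2380555, 2)), -2846164) = Add(Add(-433, 5667042108025), -2846164) = Add(5667042107592, -2846164) = 5667039261428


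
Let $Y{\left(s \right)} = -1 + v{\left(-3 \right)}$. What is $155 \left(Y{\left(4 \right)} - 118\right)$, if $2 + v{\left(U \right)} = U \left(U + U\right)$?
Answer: $-15965$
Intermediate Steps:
$v{\left(U \right)} = -2 + 2 U^{2}$ ($v{\left(U \right)} = -2 + U \left(U + U\right) = -2 + U 2 U = -2 + 2 U^{2}$)
$Y{\left(s \right)} = 15$ ($Y{\left(s \right)} = -1 - \left(2 - 2 \left(-3\right)^{2}\right) = -1 + \left(-2 + 2 \cdot 9\right) = -1 + \left(-2 + 18\right) = -1 + 16 = 15$)
$155 \left(Y{\left(4 \right)} - 118\right) = 155 \left(15 - 118\right) = 155 \left(-103\right) = -15965$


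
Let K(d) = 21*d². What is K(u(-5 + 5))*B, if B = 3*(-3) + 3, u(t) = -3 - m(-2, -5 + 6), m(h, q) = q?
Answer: -2016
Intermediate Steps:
u(t) = -4 (u(t) = -3 - (-5 + 6) = -3 - 1*1 = -3 - 1 = -4)
B = -6 (B = -9 + 3 = -6)
K(u(-5 + 5))*B = (21*(-4)²)*(-6) = (21*16)*(-6) = 336*(-6) = -2016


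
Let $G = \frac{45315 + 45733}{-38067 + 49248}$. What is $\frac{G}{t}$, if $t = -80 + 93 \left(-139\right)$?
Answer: $- \frac{91048}{145431267} \approx -0.00062606$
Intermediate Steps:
$t = -13007$ ($t = -80 - 12927 = -13007$)
$G = \frac{91048}{11181} \approx 8.1431$
$\frac{G}{t} = \frac{91048}{11181 \left(-13007\right)} = \frac{91048}{11181} \left(- \frac{1}{13007}\right) = - \frac{91048}{145431267}$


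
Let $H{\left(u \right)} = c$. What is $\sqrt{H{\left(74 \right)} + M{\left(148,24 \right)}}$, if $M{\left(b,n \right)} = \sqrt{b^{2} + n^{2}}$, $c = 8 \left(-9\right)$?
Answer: $2 \sqrt{-18 + \sqrt{1405}} \approx 8.828$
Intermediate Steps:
$c = -72$
$H{\left(u \right)} = -72$
$\sqrt{H{\left(74 \right)} + M{\left(148,24 \right)}} = \sqrt{-72 + \sqrt{148^{2} + 24^{2}}} = \sqrt{-72 + \sqrt{21904 + 576}} = \sqrt{-72 + \sqrt{22480}} = \sqrt{-72 + 4 \sqrt{1405}}$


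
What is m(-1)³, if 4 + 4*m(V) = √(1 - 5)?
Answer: -¼ + 11*I/8 ≈ -0.25 + 1.375*I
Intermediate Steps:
m(V) = -1 + I/2 (m(V) = -1 + √(1 - 5)/4 = -1 + √(-4)/4 = -1 + (2*I)/4 = -1 + I/2)
m(-1)³ = (-1 + I/2)³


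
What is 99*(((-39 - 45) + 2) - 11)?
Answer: -9207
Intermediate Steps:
99*(((-39 - 45) + 2) - 11) = 99*((-84 + 2) - 11) = 99*(-82 - 11) = 99*(-93) = -9207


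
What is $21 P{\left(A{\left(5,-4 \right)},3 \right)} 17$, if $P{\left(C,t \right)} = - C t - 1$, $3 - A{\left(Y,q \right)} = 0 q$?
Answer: $-3570$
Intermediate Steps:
$A{\left(Y,q \right)} = 3$ ($A{\left(Y,q \right)} = 3 - 0 q = 3 - 0 = 3 + 0 = 3$)
$P{\left(C,t \right)} = -1 - C t$ ($P{\left(C,t \right)} = - C t - 1 = -1 - C t$)
$21 P{\left(A{\left(5,-4 \right)},3 \right)} 17 = 21 \left(-1 - 3 \cdot 3\right) 17 = 21 \left(-1 - 9\right) 17 = 21 \left(-10\right) 17 = \left(-210\right) 17 = -3570$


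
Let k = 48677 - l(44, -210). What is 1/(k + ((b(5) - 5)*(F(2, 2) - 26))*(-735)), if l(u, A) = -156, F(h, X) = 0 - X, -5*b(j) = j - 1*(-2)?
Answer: -1/82879 ≈ -1.2066e-5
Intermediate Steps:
b(j) = -2/5 - j/5 (b(j) = -(j - 1*(-2))/5 = -(j + 2)/5 = -(2 + j)/5 = -2/5 - j/5)
F(h, X) = -X
k = 48833 (k = 48677 - 1*(-156) = 48677 + 156 = 48833)
1/(k + ((b(5) - 5)*(F(2, 2) - 26))*(-735)) = 1/(48833 + (((-2/5 - 1/5*5) - 5)*(-1*2 - 26))*(-735)) = 1/(48833 + (((-2/5 - 1) - 5)*(-2 - 26))*(-735)) = 1/(48833 + ((-7/5 - 5)*(-28))*(-735)) = 1/(48833 - 32/5*(-28)*(-735)) = 1/(48833 + (896/5)*(-735)) = 1/(48833 - 131712) = 1/(-82879) = -1/82879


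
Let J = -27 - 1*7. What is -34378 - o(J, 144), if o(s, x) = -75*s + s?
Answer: -36894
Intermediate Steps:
J = -34 (J = -27 - 7 = -34)
o(s, x) = -74*s
-34378 - o(J, 144) = -34378 - (-74)*(-34) = -34378 - 1*2516 = -34378 - 2516 = -36894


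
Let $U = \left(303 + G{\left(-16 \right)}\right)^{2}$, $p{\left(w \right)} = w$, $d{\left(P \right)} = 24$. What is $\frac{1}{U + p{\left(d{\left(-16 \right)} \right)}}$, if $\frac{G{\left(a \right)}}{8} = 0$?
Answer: $\frac{1}{91833} \approx 1.0889 \cdot 10^{-5}$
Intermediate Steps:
$G{\left(a \right)} = 0$ ($G{\left(a \right)} = 8 \cdot 0 = 0$)
$U = 91809$ ($U = \left(303 + 0\right)^{2} = 303^{2} = 91809$)
$\frac{1}{U + p{\left(d{\left(-16 \right)} \right)}} = \frac{1}{91809 + 24} = \frac{1}{91833}$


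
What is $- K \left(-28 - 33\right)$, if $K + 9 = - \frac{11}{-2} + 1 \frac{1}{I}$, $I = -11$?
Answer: $- \frac{4819}{22} \approx -219.05$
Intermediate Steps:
$K = - \frac{79}{22}$ ($K = -9 + \left(- \frac{11}{-2} + 1 \frac{1}{-11}\right) = -9 + \left(\left(-11\right) \left(- \frac{1}{2}\right) + 1 \left(- \frac{1}{11}\right)\right) = -9 + \left(\frac{11}{2} - \frac{1}{11}\right) = -9 + \frac{119}{22} = - \frac{79}{22} \approx -3.5909$)
$- K \left(-28 - 33\right) = - \frac{\left(-79\right) \left(-28 - 33\right)}{22} = - \frac{\left(-79\right) \left(-61\right)}{22} = \left(-1\right) \frac{4819}{22} = - \frac{4819}{22}$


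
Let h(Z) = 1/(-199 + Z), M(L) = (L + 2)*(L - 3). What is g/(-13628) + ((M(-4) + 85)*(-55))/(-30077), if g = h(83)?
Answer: 8607747437/47547165296 ≈ 0.18104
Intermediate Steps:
M(L) = (-3 + L)*(2 + L) (M(L) = (2 + L)*(-3 + L) = (-3 + L)*(2 + L))
g = -1/116 (g = 1/(-199 + 83) = 1/(-116) = -1/116 ≈ -0.0086207)
g/(-13628) + ((M(-4) + 85)*(-55))/(-30077) = -1/116/(-13628) + (((-6 + (-4)² - 1*(-4)) + 85)*(-55))/(-30077) = -1/116*(-1/13628) + (((-6 + 16 + 4) + 85)*(-55))*(-1/30077) = 1/1580848 + ((14 + 85)*(-55))*(-1/30077) = 1/1580848 + (99*(-55))*(-1/30077) = 1/1580848 - 5445*(-1/30077) = 1/1580848 + 5445/30077 = 8607747437/47547165296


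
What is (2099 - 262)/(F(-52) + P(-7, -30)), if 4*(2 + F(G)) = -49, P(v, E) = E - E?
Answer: -7348/57 ≈ -128.91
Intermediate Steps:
P(v, E) = 0
F(G) = -57/4 (F(G) = -2 + (1/4)*(-49) = -2 - 49/4 = -57/4)
(2099 - 262)/(F(-52) + P(-7, -30)) = (2099 - 262)/(-57/4 + 0) = 1837/(-57/4) = 1837*(-4/57) = -7348/57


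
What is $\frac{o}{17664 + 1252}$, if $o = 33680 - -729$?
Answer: $\frac{34409}{18916} \approx 1.819$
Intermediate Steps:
$o = 34409$ ($o = 33680 + 729 = 34409$)
$\frac{o}{17664 + 1252} = \frac{34409}{17664 + 1252} = \frac{34409}{18916}$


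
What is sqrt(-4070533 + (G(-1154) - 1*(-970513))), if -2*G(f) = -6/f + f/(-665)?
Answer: I*sqrt(1825658425989232730)/767410 ≈ 1760.7*I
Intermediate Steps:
G(f) = 3/f + f/1330 (G(f) = -(-6/f + f/(-665))/2 = -(-6/f + f*(-1/665))/2 = -(-6/f - f/665)/2 = 3/f + f/1330)
sqrt(-4070533 + (G(-1154) - 1*(-970513))) = sqrt(-4070533 + ((3/(-1154) + (1/1330)*(-1154)) - 1*(-970513))) = sqrt(-4070533 + ((3*(-1/1154) - 577/665) + 970513)) = sqrt(-4070533 + ((-3/1154 - 577/665) + 970513)) = sqrt(-4070533 + (-667853/767410 + 970513)) = sqrt(-4070533 + 744780713477/767410) = sqrt(-2378987016053/767410) = I*sqrt(1825658425989232730)/767410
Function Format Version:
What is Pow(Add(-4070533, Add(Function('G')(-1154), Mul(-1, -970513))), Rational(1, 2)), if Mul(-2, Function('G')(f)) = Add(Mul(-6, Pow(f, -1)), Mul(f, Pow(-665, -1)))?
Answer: Mul(Rational(1, 767410), I, Pow(1825658425989232730, Rational(1, 2))) ≈ Mul(1760.7, I)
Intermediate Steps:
Function('G')(f) = Add(Mul(3, Pow(f, -1)), Mul(Rational(1, 1330), f)) (Function('G')(f) = Mul(Rational(-1, 2), Add(Mul(-6, Pow(f, -1)), Mul(f, Pow(-665, -1)))) = Mul(Rational(-1, 2), Add(Mul(-6, Pow(f, -1)), Mul(f, Rational(-1, 665)))) = Mul(Rational(-1, 2), Add(Mul(-6, Pow(f, -1)), Mul(Rational(-1, 665), f))) = Add(Mul(3, Pow(f, -1)), Mul(Rational(1, 1330), f)))
Pow(Add(-4070533, Add(Function('G')(-1154), Mul(-1, -970513))), Rational(1, 2)) = Pow(Add(-4070533, Add(Add(Mul(3, Pow(-1154, -1)), Mul(Rational(1, 1330), -1154)), Mul(-1, -970513))), Rational(1, 2)) = Pow(Add(-4070533, Add(Add(Mul(3, Rational(-1, 1154)), Rational(-577, 665)), 970513)), Rational(1, 2)) = Pow(Add(-4070533, Add(Add(Rational(-3, 1154), Rational(-577, 665)), 970513)), Rational(1, 2)) = Pow(Add(-4070533, Add(Rational(-667853, 767410), 970513)), Rational(1, 2)) = Pow(Add(-4070533, Rational(744780713477, 767410)), Rational(1, 2)) = Pow(Rational(-2378987016053, 767410), Rational(1, 2)) = Mul(Rational(1, 767410), I, Pow(1825658425989232730, Rational(1, 2)))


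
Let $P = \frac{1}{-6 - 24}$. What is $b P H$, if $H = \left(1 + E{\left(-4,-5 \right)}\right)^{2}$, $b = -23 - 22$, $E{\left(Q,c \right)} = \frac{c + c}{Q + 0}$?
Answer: $\frac{147}{8} \approx 18.375$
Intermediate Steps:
$P = - \frac{1}{30}$ ($P = \frac{1}{-30} = - \frac{1}{30} \approx -0.033333$)
$E{\left(Q,c \right)} = \frac{2 c}{Q}$
$b = -45$ ($b = -23 - 22 = -45$)
$H = \frac{49}{4}$ ($H = \left(1 + 2 \left(-5\right) \frac{1}{-4}\right)^{2} = \left(1 + 2 \left(-5\right) \left(- \frac{1}{4}\right)\right)^{2} = \left(1 + \frac{5}{2}\right)^{2} = \left(\frac{7}{2}\right)^{2} = \frac{49}{4} \approx 12.25$)
$b P H = \left(-45\right) \left(- \frac{1}{30}\right) \frac{49}{4} = \frac{3}{2} \cdot \frac{49}{4} = \frac{147}{8}$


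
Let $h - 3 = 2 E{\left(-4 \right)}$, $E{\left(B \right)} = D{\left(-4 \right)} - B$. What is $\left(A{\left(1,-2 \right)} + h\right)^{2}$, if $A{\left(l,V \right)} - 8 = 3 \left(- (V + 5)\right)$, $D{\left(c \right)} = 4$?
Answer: $324$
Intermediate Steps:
$E{\left(B \right)} = 4 - B$
$A{\left(l,V \right)} = -7 - 3 V$ ($A{\left(l,V \right)} = 8 + 3 \left(- (V + 5)\right) = 8 + 3 \left(- (5 + V)\right) = 8 + 3 \left(-5 - V\right) = 8 - \left(15 + 3 V\right) = -7 - 3 V$)
$h = 19$ ($h = 3 + 2 \left(4 - -4\right) = 3 + 2 \left(4 + 4\right) = 3 + 2 \cdot 8 = 3 + 16 = 19$)
$\left(A{\left(1,-2 \right)} + h\right)^{2} = \left(\left(-7 - -6\right) + 19\right)^{2} = \left(\left(-7 + 6\right) + 19\right)^{2} = \left(-1 + 19\right)^{2} = 18^{2} = 324$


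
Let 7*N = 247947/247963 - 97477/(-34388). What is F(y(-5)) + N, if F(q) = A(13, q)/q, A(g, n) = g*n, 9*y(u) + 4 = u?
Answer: 808649690391/59688661508 ≈ 13.548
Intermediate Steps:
y(u) = -4/9 + u/9
N = 32697090787/59688661508 (N = (247947/247963 - 97477/(-34388))/7 = (247947*(1/247963) - 97477*(-1/34388))/7 = (247947/247963 + 97477/34388)/7 = (⅐)*(32697090787/8526951644) = 32697090787/59688661508 ≈ 0.54779)
F(q) = 13 (F(q) = (13*q)/q = 13)
F(y(-5)) + N = 13 + 32697090787/59688661508 = 808649690391/59688661508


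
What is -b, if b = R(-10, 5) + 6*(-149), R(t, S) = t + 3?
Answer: 901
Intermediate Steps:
R(t, S) = 3 + t
b = -901 (b = (3 - 10) + 6*(-149) = -7 - 894 = -901)
-b = -1*(-901) = 901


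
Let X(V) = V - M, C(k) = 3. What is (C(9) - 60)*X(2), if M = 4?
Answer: 114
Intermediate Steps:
X(V) = -4 + V (X(V) = V - 1*4 = V - 4 = -4 + V)
(C(9) - 60)*X(2) = (3 - 60)*(-4 + 2) = -57*(-2) = 114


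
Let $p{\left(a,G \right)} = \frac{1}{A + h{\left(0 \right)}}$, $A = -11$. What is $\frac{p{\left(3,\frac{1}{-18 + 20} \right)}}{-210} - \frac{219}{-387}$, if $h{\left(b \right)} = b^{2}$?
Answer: $\frac{18751}{33110} \approx 0.56632$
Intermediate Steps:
$p{\left(a,G \right)} = - \frac{1}{11}$ ($p{\left(a,G \right)} = \frac{1}{-11 + 0^{2}} = \frac{1}{-11 + 0} = \frac{1}{-11} = - \frac{1}{11}$)
$\frac{p{\left(3,\frac{1}{-18 + 20} \right)}}{-210} - \frac{219}{-387} = - \frac{1}{11 \left(-210\right)} - \frac{219}{-387} = \left(- \frac{1}{11}\right) \left(- \frac{1}{210}\right) - - \frac{73}{129} = \frac{1}{2310} + \frac{73}{129} = \frac{18751}{33110}$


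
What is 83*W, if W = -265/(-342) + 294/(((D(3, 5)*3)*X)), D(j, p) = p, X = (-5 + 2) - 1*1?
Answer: -292741/855 ≈ -342.39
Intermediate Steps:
X = -4 (X = -3 - 1 = -4)
W = -3527/855 (W = -265/(-342) + 294/(((5*3)*(-4))) = -265*(-1/342) + 294/((15*(-4))) = 265/342 + 294/(-60) = 265/342 + 294*(-1/60) = 265/342 - 49/10 = -3527/855 ≈ -4.1251)
83*W = 83*(-3527/855) = -292741/855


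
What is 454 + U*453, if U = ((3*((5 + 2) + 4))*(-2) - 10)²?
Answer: 2616982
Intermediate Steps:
U = 5776 (U = ((3*(7 + 4))*(-2) - 10)² = ((3*11)*(-2) - 10)² = (33*(-2) - 10)² = (-66 - 10)² = (-76)² = 5776)
454 + U*453 = 454 + 5776*453 = 454 + 2616528 = 2616982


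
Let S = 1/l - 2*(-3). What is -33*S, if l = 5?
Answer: -1023/5 ≈ -204.60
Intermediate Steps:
S = 31/5 (S = 1/5 - 2*(-3) = ⅕ + 6 = 31/5 ≈ 6.2000)
-33*S = -33*31/5 = -1023/5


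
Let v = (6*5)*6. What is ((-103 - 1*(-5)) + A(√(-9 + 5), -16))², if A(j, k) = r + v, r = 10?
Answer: 8464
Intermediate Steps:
v = 180 (v = 30*6 = 180)
A(j, k) = 190 (A(j, k) = 10 + 180 = 190)
((-103 - 1*(-5)) + A(√(-9 + 5), -16))² = ((-103 - 1*(-5)) + 190)² = ((-103 + 5) + 190)² = (-98 + 190)² = 92² = 8464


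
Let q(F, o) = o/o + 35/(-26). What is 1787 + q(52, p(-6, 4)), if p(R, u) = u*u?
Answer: 46453/26 ≈ 1786.7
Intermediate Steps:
p(R, u) = u²
q(F, o) = -9/26 (q(F, o) = 1 + 35*(-1/26) = 1 - 35/26 = -9/26)
1787 + q(52, p(-6, 4)) = 1787 - 9/26 = 46453/26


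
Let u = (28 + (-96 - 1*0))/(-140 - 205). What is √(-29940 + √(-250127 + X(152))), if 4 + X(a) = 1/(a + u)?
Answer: √(-20636819129040 + 26254*I*√172408419170781)/26254 ≈ 1.4451 + 173.04*I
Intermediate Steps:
u = 68/345 (u = (28 + (-96 + 0))/(-345) = (28 - 96)*(-1/345) = -68*(-1/345) = 68/345 ≈ 0.19710)
X(a) = -4 + 1/(68/345 + a) (X(a) = -4 + 1/(a + 68/345) = -4 + 1/(68/345 + a))
√(-29940 + √(-250127 + X(152))) = √(-29940 + √(-250127 + (73 - 1380*152)/(68 + 345*152))) = √(-29940 + √(-250127 + (73 - 209760)/(68 + 52440))) = √(-29940 + √(-250127 - 209687/52508)) = √(-29940 + √(-13133878203/52508)) = √(-29940 + I*√172408419170781/26254)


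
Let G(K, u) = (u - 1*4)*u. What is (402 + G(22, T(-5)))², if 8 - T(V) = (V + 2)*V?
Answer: 229441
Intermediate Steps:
T(V) = 8 - V*(2 + V) (T(V) = 8 - (V + 2)*V = 8 - (2 + V)*V = 8 - V*(2 + V))
G(K, u) = u*(-4 + u) (G(K, u) = (u - 4)*u = (-4 + u)*u = u*(-4 + u))
(402 + G(22, T(-5)))² = (402 + (8 - 1*(-5)² - 2*(-5))*(-4 + (8 - 1*(-5)² - 2*(-5))))² = (402 + (8 - 1*25 + 10)*(-4 + (8 - 1*25 + 10)))² = (402 + (8 - 25 + 10)*(-4 + (8 - 25 + 10)))² = (402 - 7*(-4 - 7))² = (402 - 7*(-11))² = (402 + 77)² = 479² = 229441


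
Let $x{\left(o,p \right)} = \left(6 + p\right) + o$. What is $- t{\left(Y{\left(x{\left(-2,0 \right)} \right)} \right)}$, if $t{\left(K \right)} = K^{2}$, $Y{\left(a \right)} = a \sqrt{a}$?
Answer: $-64$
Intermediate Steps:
$x{\left(o,p \right)} = 6 + o + p$
$Y{\left(a \right)} = a^{\frac{3}{2}}$
$- t{\left(Y{\left(x{\left(-2,0 \right)} \right)} \right)} = - \left(\left(6 - 2 + 0\right)^{\frac{3}{2}}\right)^{2} = - \left(4^{\frac{3}{2}}\right)^{2} = - 8^{2} = \left(-1\right) 64 = -64$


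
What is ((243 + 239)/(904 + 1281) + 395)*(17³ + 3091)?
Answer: 300517836/95 ≈ 3.1633e+6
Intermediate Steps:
((243 + 239)/(904 + 1281) + 395)*(17³ + 3091) = (482/2185 + 395)*(4913 + 3091) = (482*(1/2185) + 395)*8004 = (482/2185 + 395)*8004 = (863557/2185)*8004 = 300517836/95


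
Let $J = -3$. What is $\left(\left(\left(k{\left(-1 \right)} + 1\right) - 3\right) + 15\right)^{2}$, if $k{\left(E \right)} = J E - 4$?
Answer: $144$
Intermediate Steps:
$k{\left(E \right)} = -4 - 3 E$ ($k{\left(E \right)} = - 3 E - 4 = -4 - 3 E$)
$\left(\left(\left(k{\left(-1 \right)} + 1\right) - 3\right) + 15\right)^{2} = \left(\left(\left(\left(-4 - -3\right) + 1\right) - 3\right) + 15\right)^{2} = \left(\left(\left(\left(-4 + 3\right) + 1\right) - 3\right) + 15\right)^{2} = \left(\left(\left(-1 + 1\right) - 3\right) + 15\right)^{2} = \left(\left(0 - 3\right) + 15\right)^{2} = \left(-3 + 15\right)^{2} = 12^{2} = 144$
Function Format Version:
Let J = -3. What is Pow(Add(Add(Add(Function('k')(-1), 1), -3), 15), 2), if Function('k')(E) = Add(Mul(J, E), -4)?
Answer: 144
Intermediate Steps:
Function('k')(E) = Add(-4, Mul(-3, E)) (Function('k')(E) = Add(Mul(-3, E), -4) = Add(-4, Mul(-3, E)))
Pow(Add(Add(Add(Function('k')(-1), 1), -3), 15), 2) = Pow(Add(Add(Add(Add(-4, Mul(-3, -1)), 1), -3), 15), 2) = Pow(Add(Add(Add(Add(-4, 3), 1), -3), 15), 2) = Pow(Add(Add(Add(-1, 1), -3), 15), 2) = Pow(Add(Add(0, -3), 15), 2) = Pow(Add(-3, 15), 2) = Pow(12, 2) = 144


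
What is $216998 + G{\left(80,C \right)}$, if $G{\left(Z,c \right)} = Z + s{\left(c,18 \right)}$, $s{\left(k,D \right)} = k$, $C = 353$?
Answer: $217431$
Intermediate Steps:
$G{\left(Z,c \right)} = Z + c$
$216998 + G{\left(80,C \right)} = 216998 + \left(80 + 353\right) = 216998 + 433 = 217431$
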